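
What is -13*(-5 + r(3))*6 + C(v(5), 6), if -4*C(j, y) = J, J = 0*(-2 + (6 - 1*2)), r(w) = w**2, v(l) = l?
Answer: -312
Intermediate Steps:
J = 0 (J = 0*(-2 + (6 - 2)) = 0*(-2 + 4) = 0*2 = 0)
C(j, y) = 0 (C(j, y) = -1/4*0 = 0)
-13*(-5 + r(3))*6 + C(v(5), 6) = -13*(-5 + 3**2)*6 + 0 = -13*(-5 + 9)*6 + 0 = -52*6 + 0 = -13*24 + 0 = -312 + 0 = -312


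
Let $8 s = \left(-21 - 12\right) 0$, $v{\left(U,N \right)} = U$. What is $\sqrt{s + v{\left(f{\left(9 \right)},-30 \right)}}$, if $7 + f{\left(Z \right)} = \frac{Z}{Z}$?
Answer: $i \sqrt{6} \approx 2.4495 i$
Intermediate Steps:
$f{\left(Z \right)} = -6$ ($f{\left(Z \right)} = -7 + \frac{Z}{Z} = -7 + 1 = -6$)
$s = 0$ ($s = \frac{\left(-21 - 12\right) 0}{8} = \frac{\left(-33\right) 0}{8} = \frac{1}{8} \cdot 0 = 0$)
$\sqrt{s + v{\left(f{\left(9 \right)},-30 \right)}} = \sqrt{0 - 6} = \sqrt{-6} = i \sqrt{6}$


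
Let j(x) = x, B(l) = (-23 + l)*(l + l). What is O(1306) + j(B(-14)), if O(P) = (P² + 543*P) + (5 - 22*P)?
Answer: 2387103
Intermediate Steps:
B(l) = 2*l*(-23 + l) (B(l) = (-23 + l)*(2*l) = 2*l*(-23 + l))
O(P) = 5 + P² + 521*P
O(1306) + j(B(-14)) = (5 + 1306² + 521*1306) + 2*(-14)*(-23 - 14) = (5 + 1705636 + 680426) + 2*(-14)*(-37) = 2386067 + 1036 = 2387103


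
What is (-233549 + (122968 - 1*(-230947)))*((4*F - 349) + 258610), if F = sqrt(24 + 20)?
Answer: 31085843526 + 962928*sqrt(11) ≈ 3.1089e+10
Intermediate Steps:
F = 2*sqrt(11) (F = sqrt(44) = 2*sqrt(11) ≈ 6.6332)
(-233549 + (122968 - 1*(-230947)))*((4*F - 349) + 258610) = (-233549 + (122968 - 1*(-230947)))*((4*(2*sqrt(11)) - 349) + 258610) = (-233549 + (122968 + 230947))*((8*sqrt(11) - 349) + 258610) = (-233549 + 353915)*((-349 + 8*sqrt(11)) + 258610) = 120366*(258261 + 8*sqrt(11)) = 31085843526 + 962928*sqrt(11)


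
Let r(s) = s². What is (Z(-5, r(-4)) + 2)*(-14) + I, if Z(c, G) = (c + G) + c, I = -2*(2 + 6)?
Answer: -128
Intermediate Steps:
I = -16 (I = -2*8 = -16)
Z(c, G) = G + 2*c (Z(c, G) = (G + c) + c = G + 2*c)
(Z(-5, r(-4)) + 2)*(-14) + I = (((-4)² + 2*(-5)) + 2)*(-14) - 16 = ((16 - 10) + 2)*(-14) - 16 = (6 + 2)*(-14) - 16 = 8*(-14) - 16 = -112 - 16 = -128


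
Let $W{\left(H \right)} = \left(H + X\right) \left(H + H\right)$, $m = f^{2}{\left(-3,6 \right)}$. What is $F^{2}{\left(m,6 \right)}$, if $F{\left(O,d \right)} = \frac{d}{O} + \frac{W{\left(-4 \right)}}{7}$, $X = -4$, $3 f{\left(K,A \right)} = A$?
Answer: $\frac{22201}{196} \approx 113.27$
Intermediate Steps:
$f{\left(K,A \right)} = \frac{A}{3}$
$m = 4$ ($m = \left(\frac{1}{3} \cdot 6\right)^{2} = 2^{2} = 4$)
$W{\left(H \right)} = 2 H \left(-4 + H\right)$ ($W{\left(H \right)} = \left(H - 4\right) \left(H + H\right) = \left(-4 + H\right) 2 H = 2 H \left(-4 + H\right)$)
$F{\left(O,d \right)} = \frac{64}{7} + \frac{d}{O}$ ($F{\left(O,d \right)} = \frac{d}{O} + \frac{2 \left(-4\right) \left(-4 - 4\right)}{7} = \frac{d}{O} + 2 \left(-4\right) \left(-8\right) \frac{1}{7} = \frac{d}{O} + 64 \cdot \frac{1}{7} = \frac{d}{O} + \frac{64}{7} = \frac{64}{7} + \frac{d}{O}$)
$F^{2}{\left(m,6 \right)} = \left(\frac{64}{7} + \frac{6}{4}\right)^{2} = \left(\frac{64}{7} + 6 \cdot \frac{1}{4}\right)^{2} = \left(\frac{64}{7} + \frac{3}{2}\right)^{2} = \left(\frac{149}{14}\right)^{2} = \frac{22201}{196}$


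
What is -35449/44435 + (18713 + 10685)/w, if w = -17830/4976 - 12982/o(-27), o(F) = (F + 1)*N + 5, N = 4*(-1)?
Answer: -355437566796959/1478394707685 ≈ -240.42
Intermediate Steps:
N = -4
o(F) = 1 - 4*F (o(F) = (F + 1)*(-4) + 5 = (1 + F)*(-4) + 5 = (-4 - 4*F) + 5 = 1 - 4*F)
w = -33270951/271192 (w = -17830/4976 - 12982/(1 - 4*(-27)) = -17830*1/4976 - 12982/(1 + 108) = -8915/2488 - 12982/109 = -33270951/271192 ≈ -122.68)
-35449/44435 + (18713 + 10685)/w = -35449/44435 + (18713 + 10685)/(-33270951/271192) = -35449*1/44435 + 29398*(-271192/33270951) = -35449/44435 - 7972502416/33270951 = -355437566796959/1478394707685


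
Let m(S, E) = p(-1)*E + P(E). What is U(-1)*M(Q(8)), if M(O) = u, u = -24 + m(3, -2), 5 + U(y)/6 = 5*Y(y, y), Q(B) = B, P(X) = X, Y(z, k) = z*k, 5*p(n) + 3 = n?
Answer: 0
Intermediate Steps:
p(n) = -⅗ + n/5
Y(z, k) = k*z
U(y) = -30 + 30*y² (U(y) = -30 + 6*(5*(y*y)) = -30 + 6*(5*y²) = -30 + 30*y²)
m(S, E) = E/5 (m(S, E) = (-⅗ + (⅕)*(-1))*E + E = (-⅗ - ⅕)*E + E = -4*E/5 + E = E/5)
u = -122/5 (u = -24 + (⅕)*(-2) = -24 - ⅖ = -122/5 ≈ -24.400)
M(O) = -122/5
U(-1)*M(Q(8)) = (-30 + 30*(-1)²)*(-122/5) = (-30 + 30*1)*(-122/5) = (-30 + 30)*(-122/5) = 0*(-122/5) = 0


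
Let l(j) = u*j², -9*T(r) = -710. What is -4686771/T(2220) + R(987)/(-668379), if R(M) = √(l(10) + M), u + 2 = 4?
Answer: -42180939/710 - √1187/668379 ≈ -59410.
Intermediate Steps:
u = 2 (u = -2 + 4 = 2)
T(r) = 710/9 (T(r) = -⅑*(-710) = 710/9)
l(j) = 2*j²
R(M) = √(200 + M) (R(M) = √(2*10² + M) = √(2*100 + M) = √(200 + M))
-4686771/T(2220) + R(987)/(-668379) = -4686771/710/9 + √(200 + 987)/(-668379) = -4686771*9/710 + √1187*(-1/668379) = -42180939/710 - √1187/668379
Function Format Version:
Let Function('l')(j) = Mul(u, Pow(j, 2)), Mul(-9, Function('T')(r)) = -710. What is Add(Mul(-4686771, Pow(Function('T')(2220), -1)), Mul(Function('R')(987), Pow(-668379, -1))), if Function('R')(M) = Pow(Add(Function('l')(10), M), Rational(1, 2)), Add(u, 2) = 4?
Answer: Add(Rational(-42180939, 710), Mul(Rational(-1, 668379), Pow(1187, Rational(1, 2)))) ≈ -59410.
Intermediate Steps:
u = 2 (u = Add(-2, 4) = 2)
Function('T')(r) = Rational(710, 9) (Function('T')(r) = Mul(Rational(-1, 9), -710) = Rational(710, 9))
Function('l')(j) = Mul(2, Pow(j, 2))
Function('R')(M) = Pow(Add(200, M), Rational(1, 2)) (Function('R')(M) = Pow(Add(Mul(2, Pow(10, 2)), M), Rational(1, 2)) = Pow(Add(Mul(2, 100), M), Rational(1, 2)) = Pow(Add(200, M), Rational(1, 2)))
Add(Mul(-4686771, Pow(Function('T')(2220), -1)), Mul(Function('R')(987), Pow(-668379, -1))) = Add(Mul(-4686771, Pow(Rational(710, 9), -1)), Mul(Pow(Add(200, 987), Rational(1, 2)), Pow(-668379, -1))) = Add(Mul(-4686771, Rational(9, 710)), Mul(Pow(1187, Rational(1, 2)), Rational(-1, 668379))) = Add(Rational(-42180939, 710), Mul(Rational(-1, 668379), Pow(1187, Rational(1, 2))))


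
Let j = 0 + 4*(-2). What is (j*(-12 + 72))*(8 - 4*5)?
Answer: 5760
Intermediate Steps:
j = -8 (j = 0 - 8 = -8)
(j*(-12 + 72))*(8 - 4*5) = (-8*(-12 + 72))*(8 - 4*5) = (-8*60)*(8 - 20) = -480*(-12) = 5760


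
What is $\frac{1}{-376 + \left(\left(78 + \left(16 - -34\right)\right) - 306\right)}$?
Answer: $- \frac{1}{554} \approx -0.0018051$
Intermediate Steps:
$\frac{1}{-376 + \left(\left(78 + \left(16 - -34\right)\right) - 306\right)} = \frac{1}{-376 + \left(\left(78 + \left(16 + 34\right)\right) - 306\right)} = \frac{1}{-376 + \left(\left(78 + 50\right) - 306\right)} = \frac{1}{-376 + \left(128 - 306\right)} = \frac{1}{-376 - 178} = \frac{1}{-554} = - \frac{1}{554}$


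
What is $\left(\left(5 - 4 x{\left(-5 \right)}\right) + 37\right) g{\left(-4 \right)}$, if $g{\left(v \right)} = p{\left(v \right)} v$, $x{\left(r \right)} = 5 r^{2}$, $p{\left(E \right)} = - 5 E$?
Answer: $36640$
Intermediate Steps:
$g{\left(v \right)} = - 5 v^{2}$ ($g{\left(v \right)} = - 5 v v = - 5 v^{2}$)
$\left(\left(5 - 4 x{\left(-5 \right)}\right) + 37\right) g{\left(-4 \right)} = \left(\left(5 - 4 \cdot 5 \left(-5\right)^{2}\right) + 37\right) \left(- 5 \left(-4\right)^{2}\right) = \left(\left(5 - 4 \cdot 5 \cdot 25\right) + 37\right) \left(\left(-5\right) 16\right) = \left(\left(5 - 500\right) + 37\right) \left(-80\right) = \left(-495 + 37\right) \left(-80\right) = \left(-458\right) \left(-80\right) = 36640$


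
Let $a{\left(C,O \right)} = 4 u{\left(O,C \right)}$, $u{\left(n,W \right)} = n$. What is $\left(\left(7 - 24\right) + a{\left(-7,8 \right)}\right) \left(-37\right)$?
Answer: $-555$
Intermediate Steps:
$a{\left(C,O \right)} = 4 O$
$\left(\left(7 - 24\right) + a{\left(-7,8 \right)}\right) \left(-37\right) = \left(\left(7 - 24\right) + 4 \cdot 8\right) \left(-37\right) = \left(-17 + 32\right) \left(-37\right) = 15 \left(-37\right) = -555$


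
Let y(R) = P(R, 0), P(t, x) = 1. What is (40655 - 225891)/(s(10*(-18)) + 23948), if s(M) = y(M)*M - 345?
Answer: -185236/23423 ≈ -7.9083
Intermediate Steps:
y(R) = 1
s(M) = -345 + M (s(M) = 1*M - 345 = M - 345 = -345 + M)
(40655 - 225891)/(s(10*(-18)) + 23948) = (40655 - 225891)/((-345 + 10*(-18)) + 23948) = -185236/((-345 - 180) + 23948) = -185236/(-525 + 23948) = -185236/23423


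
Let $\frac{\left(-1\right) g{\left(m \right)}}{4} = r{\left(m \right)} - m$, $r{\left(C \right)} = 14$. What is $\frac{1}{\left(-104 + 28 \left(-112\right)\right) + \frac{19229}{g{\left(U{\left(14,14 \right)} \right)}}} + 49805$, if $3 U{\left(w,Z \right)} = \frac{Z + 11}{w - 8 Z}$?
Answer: $\frac{36030082313}{723423} \approx 49805.0$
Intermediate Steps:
$U{\left(w,Z \right)} = \frac{11 + Z}{3 \left(w - 8 Z\right)}$ ($U{\left(w,Z \right)} = \frac{\left(Z + 11\right) \frac{1}{w - 8 Z}}{3} = \frac{\left(11 + Z\right) \frac{1}{w - 8 Z}}{3} = \frac{\frac{1}{w - 8 Z} \left(11 + Z\right)}{3} = \frac{11 + Z}{3 \left(w - 8 Z\right)}$)
$g{\left(m \right)} = -56 + 4 m$ ($g{\left(m \right)} = - 4 \left(14 - m\right) = -56 + 4 m$)
$\frac{1}{\left(-104 + 28 \left(-112\right)\right) + \frac{19229}{g{\left(U{\left(14,14 \right)} \right)}}} + 49805 = \frac{1}{\left(-104 + 28 \left(-112\right)\right) + \frac{19229}{-56 + 4 \frac{11 + 14}{3 \left(14 - 112\right)}}} + 49805 = \frac{1}{\left(-104 - 3136\right) + \frac{19229}{-56 + 4 \cdot \frac{1}{3} \frac{1}{14 - 112} \cdot 25}} + 49805 = \frac{1}{-3240 + \frac{19229}{-56 + 4 \cdot \frac{1}{3} \frac{1}{-98} \cdot 25}} + 49805 = \frac{1}{-3240 + \frac{19229}{-56 + 4 \cdot \frac{1}{3} \left(- \frac{1}{98}\right) 25}} + 49805 = \frac{1}{-3240 + \frac{19229}{-56 + 4 \left(- \frac{25}{294}\right)}} + 49805 = \frac{1}{-3240 + \frac{19229}{-56 - \frac{50}{147}}} + 49805 = \frac{1}{-3240 + \frac{19229}{- \frac{8282}{147}}} + 49805 = \frac{1}{-3240 + 19229 \left(- \frac{147}{8282}\right)} + 49805 = \frac{1}{-3240 - \frac{68943}{202}} + 49805 = \frac{1}{- \frac{723423}{202}} + 49805 = - \frac{202}{723423} + 49805 = \frac{36030082313}{723423}$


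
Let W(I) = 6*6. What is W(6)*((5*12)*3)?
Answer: 6480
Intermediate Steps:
W(I) = 36
W(6)*((5*12)*3) = 36*((5*12)*3) = 36*(60*3) = 36*180 = 6480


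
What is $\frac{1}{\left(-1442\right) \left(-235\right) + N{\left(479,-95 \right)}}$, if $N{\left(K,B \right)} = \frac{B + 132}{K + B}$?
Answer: $\frac{384}{130126117} \approx 2.951 \cdot 10^{-6}$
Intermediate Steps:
$N{\left(K,B \right)} = \frac{132 + B}{B + K}$
$\frac{1}{\left(-1442\right) \left(-235\right) + N{\left(479,-95 \right)}} = \frac{1}{\left(-1442\right) \left(-235\right) + \frac{132 - 95}{-95 + 479}} = \frac{1}{338870 + \frac{1}{384} \cdot 37} = \frac{1}{338870 + \frac{37}{384}} = \frac{1}{\frac{130126117}{384}} = \frac{384}{130126117}$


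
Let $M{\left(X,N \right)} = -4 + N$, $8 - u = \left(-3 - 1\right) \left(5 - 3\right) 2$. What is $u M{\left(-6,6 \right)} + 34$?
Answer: $82$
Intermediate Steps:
$u = 24$ ($u = 8 - \left(-3 - 1\right) \left(5 - 3\right) 2 = 8 - \left(-3 - 1\right) 2 \cdot 2 = 8 - \left(-4\right) 2 \cdot 2 = 8 - \left(-8\right) 2 = 8 - -16 = 8 + 16 = 24$)
$u M{\left(-6,6 \right)} + 34 = 24 \left(-4 + 6\right) + 34 = 24 \cdot 2 + 34 = 48 + 34 = 82$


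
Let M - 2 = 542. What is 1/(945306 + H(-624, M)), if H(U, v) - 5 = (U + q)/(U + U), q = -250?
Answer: 624/589874501 ≈ 1.0579e-6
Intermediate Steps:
M = 544 (M = 2 + 542 = 544)
H(U, v) = 5 + (-250 + U)/(2*U) (H(U, v) = 5 + (U - 250)/(U + U) = 5 + (-250 + U)/((2*U)) = 5 + (-250 + U)*(1/(2*U)) = 5 + (-250 + U)/(2*U))
1/(945306 + H(-624, M)) = 1/(945306 + (11/2 - 125/(-624))) = 1/(945306 + (11/2 - 125*(-1/624))) = 1/(945306 + (11/2 + 125/624)) = 1/(945306 + 3557/624) = 1/(589874501/624) = 624/589874501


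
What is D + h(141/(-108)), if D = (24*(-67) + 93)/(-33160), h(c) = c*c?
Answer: 1880347/1074384 ≈ 1.7502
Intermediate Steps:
h(c) = c²
D = 303/6632 (D = (-1608 + 93)*(-1/33160) = -1515*(-1/33160) = 303/6632 ≈ 0.045688)
D + h(141/(-108)) = 303/6632 + (141/(-108))² = 303/6632 + (141*(-1/108))² = 303/6632 + (-47/36)² = 303/6632 + 2209/1296 = 1880347/1074384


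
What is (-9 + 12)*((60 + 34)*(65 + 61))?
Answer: 35532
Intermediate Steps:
(-9 + 12)*((60 + 34)*(65 + 61)) = 3*(94*126) = 3*11844 = 35532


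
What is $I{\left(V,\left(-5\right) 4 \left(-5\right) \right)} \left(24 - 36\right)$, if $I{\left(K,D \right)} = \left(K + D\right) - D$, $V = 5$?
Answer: $-60$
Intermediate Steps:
$I{\left(K,D \right)} = K$ ($I{\left(K,D \right)} = \left(D + K\right) - D = K$)
$I{\left(V,\left(-5\right) 4 \left(-5\right) \right)} \left(24 - 36\right) = 5 \left(24 - 36\right) = 5 \left(-12\right) = -60$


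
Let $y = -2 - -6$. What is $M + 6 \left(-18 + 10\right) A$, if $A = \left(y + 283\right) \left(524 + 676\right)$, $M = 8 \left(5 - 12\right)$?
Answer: $-16531256$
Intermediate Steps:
$y = 4$ ($y = -2 + 6 = 4$)
$M = -56$ ($M = 8 \left(-7\right) = -56$)
$A = 344400$ ($A = \left(4 + 283\right) \left(524 + 676\right) = 287 \cdot 1200 = 344400$)
$M + 6 \left(-18 + 10\right) A = -56 + 6 \left(-18 + 10\right) 344400 = -56 + 6 \left(-8\right) 344400 = -56 - 16531200 = -16531256$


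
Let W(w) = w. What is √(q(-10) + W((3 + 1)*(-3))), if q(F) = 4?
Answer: 2*I*√2 ≈ 2.8284*I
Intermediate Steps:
√(q(-10) + W((3 + 1)*(-3))) = √(4 + (3 + 1)*(-3)) = √(4 + 4*(-3)) = √(4 - 12) = √(-8) = 2*I*√2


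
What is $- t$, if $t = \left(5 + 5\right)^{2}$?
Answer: $-100$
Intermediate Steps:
$t = 100$ ($t = 10^{2} = 100$)
$- t = \left(-1\right) 100 = -100$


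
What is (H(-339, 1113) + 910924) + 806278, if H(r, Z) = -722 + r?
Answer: 1716141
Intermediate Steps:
(H(-339, 1113) + 910924) + 806278 = ((-722 - 339) + 910924) + 806278 = (-1061 + 910924) + 806278 = 909863 + 806278 = 1716141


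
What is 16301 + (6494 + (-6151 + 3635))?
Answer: 20279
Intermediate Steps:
16301 + (6494 + (-6151 + 3635)) = 16301 + (6494 - 2516) = 16301 + 3978 = 20279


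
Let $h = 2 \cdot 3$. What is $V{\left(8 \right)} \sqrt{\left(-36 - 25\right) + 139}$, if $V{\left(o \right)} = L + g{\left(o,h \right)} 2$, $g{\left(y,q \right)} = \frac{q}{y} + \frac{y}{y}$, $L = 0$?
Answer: $\frac{7 \sqrt{78}}{2} \approx 30.911$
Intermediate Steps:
$h = 6$
$g{\left(y,q \right)} = 1 + \frac{q}{y}$ ($g{\left(y,q \right)} = \frac{q}{y} + 1 = 1 + \frac{q}{y}$)
$V{\left(o \right)} = \frac{2 \left(6 + o\right)}{o}$ ($V{\left(o \right)} = 0 + \frac{6 + o}{o} 2 = 0 + \frac{2 \left(6 + o\right)}{o} = \frac{2 \left(6 + o\right)}{o}$)
$V{\left(8 \right)} \sqrt{\left(-36 - 25\right) + 139} = \left(2 + \frac{12}{8}\right) \sqrt{\left(-36 - 25\right) + 139} = \left(2 + 12 \cdot \frac{1}{8}\right) \sqrt{-61 + 139} = \left(2 + \frac{3}{2}\right) \sqrt{78} = \frac{7 \sqrt{78}}{2}$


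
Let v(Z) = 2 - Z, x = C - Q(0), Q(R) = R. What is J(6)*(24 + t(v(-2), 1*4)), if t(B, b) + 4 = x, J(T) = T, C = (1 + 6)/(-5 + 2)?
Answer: 106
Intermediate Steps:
C = -7/3 (C = 7/(-3) = 7*(-⅓) = -7/3 ≈ -2.3333)
x = -7/3 (x = -7/3 - 1*0 = -7/3 + 0 = -7/3 ≈ -2.3333)
t(B, b) = -19/3 (t(B, b) = -4 - 7/3 = -19/3)
J(6)*(24 + t(v(-2), 1*4)) = 6*(24 - 19/3) = 6*(53/3) = 106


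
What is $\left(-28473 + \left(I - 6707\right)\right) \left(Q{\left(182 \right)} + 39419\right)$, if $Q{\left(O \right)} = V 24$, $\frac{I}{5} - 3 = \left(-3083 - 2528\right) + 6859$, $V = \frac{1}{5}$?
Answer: $-1140333415$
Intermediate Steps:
$V = \frac{1}{5} \approx 0.2$
$I = 6255$ ($I = 15 + 5 \left(\left(-3083 - 2528\right) + 6859\right) = 15 + 5 \left(-5611 + 6859\right) = 15 + 5 \cdot 1248 = 15 + 6240 = 6255$)
$Q{\left(O \right)} = \frac{24}{5}$ ($Q{\left(O \right)} = \frac{1}{5} \cdot 24 = \frac{24}{5}$)
$\left(-28473 + \left(I - 6707\right)\right) \left(Q{\left(182 \right)} + 39419\right) = \left(-28473 + \left(6255 - 6707\right)\right) \left(\frac{24}{5} + 39419\right) = \left(-28473 + \left(6255 - 6707\right)\right) \frac{197119}{5} = \left(-28473 - 452\right) \frac{197119}{5} = \left(-28925\right) \frac{197119}{5} = -1140333415$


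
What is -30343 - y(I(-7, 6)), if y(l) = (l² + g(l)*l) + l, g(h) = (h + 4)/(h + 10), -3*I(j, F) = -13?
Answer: -11752660/387 ≈ -30369.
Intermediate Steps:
I(j, F) = 13/3 (I(j, F) = -⅓*(-13) = 13/3)
g(h) = (4 + h)/(10 + h)
y(l) = l + l² + l*(4 + l)/(10 + l) (y(l) = (l² + ((4 + l)/(10 + l))*l) + l = (l² + l*(4 + l)/(10 + l)) + l = l + l² + l*(4 + l)/(10 + l))
-30343 - y(I(-7, 6)) = -30343 - 13*(14 + (13/3)² + 12*(13/3))/(3*(10 + 13/3)) = -30343 - 13*(14 + 169/9 + 52)/(3*43/3) = -30343 - 13*3*763/(3*43*9) = -30343 - 1*9919/387 = -30343 - 9919/387 = -11752660/387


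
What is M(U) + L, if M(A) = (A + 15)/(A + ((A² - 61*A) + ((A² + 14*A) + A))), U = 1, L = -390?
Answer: -16786/43 ≈ -390.37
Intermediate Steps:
M(A) = (15 + A)/(-45*A + 2*A²) (M(A) = (15 + A)/(A + ((A² - 61*A) + (A² + 15*A))) = (15 + A)/(A + (-46*A + 2*A²)) = (15 + A)/(-45*A + 2*A²))
M(U) + L = (15 + 1)/(1*(-45 + 2*1)) - 390 = 1*16/(-45 + 2) - 390 = 1*16/(-43) - 390 = 1*(-1/43)*16 - 390 = -16/43 - 390 = -16786/43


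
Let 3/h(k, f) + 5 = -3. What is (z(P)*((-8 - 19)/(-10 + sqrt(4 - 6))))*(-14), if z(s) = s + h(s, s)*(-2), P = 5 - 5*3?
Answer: 11655/34 + 2331*I*sqrt(2)/68 ≈ 342.79 + 48.478*I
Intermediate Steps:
P = -10 (P = 5 - 15 = -10)
h(k, f) = -3/8 (h(k, f) = 3/(-5 - 3) = 3/(-8) = 3*(-1/8) = -3/8)
z(s) = 3/4 + s (z(s) = s - 3/8*(-2) = s + 3/4 = 3/4 + s)
(z(P)*((-8 - 19)/(-10 + sqrt(4 - 6))))*(-14) = ((3/4 - 10)*((-8 - 19)/(-10 + sqrt(4 - 6))))*(-14) = -(-999)/(4*(-10 + sqrt(-2)))*(-14) = -(-999)/(4*(-10 + I*sqrt(2)))*(-14) = (999/(4*(-10 + I*sqrt(2))))*(-14) = -6993/(2*(-10 + I*sqrt(2)))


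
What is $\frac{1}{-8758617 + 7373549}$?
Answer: $- \frac{1}{1385068} \approx -7.2199 \cdot 10^{-7}$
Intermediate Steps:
$\frac{1}{-8758617 + 7373549} = \frac{1}{-1385068} = - \frac{1}{1385068}$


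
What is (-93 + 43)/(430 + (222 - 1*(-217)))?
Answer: -50/869 ≈ -0.057537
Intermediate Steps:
(-93 + 43)/(430 + (222 - 1*(-217))) = -50/(430 + (222 + 217)) = -50/(430 + 439) = -50/869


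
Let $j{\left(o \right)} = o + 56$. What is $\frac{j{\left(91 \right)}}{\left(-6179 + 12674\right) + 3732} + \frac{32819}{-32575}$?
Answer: $- \frac{15754828}{15864025} \approx -0.99312$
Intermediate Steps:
$j{\left(o \right)} = 56 + o$
$\frac{j{\left(91 \right)}}{\left(-6179 + 12674\right) + 3732} + \frac{32819}{-32575} = \frac{56 + 91}{\left(-6179 + 12674\right) + 3732} + \frac{32819}{-32575} = \frac{147}{6495 + 3732} + 32819 \left(- \frac{1}{32575}\right) = \frac{147}{10227} - \frac{32819}{32575} = 147 \cdot \frac{1}{10227} - \frac{32819}{32575} = \frac{7}{487} - \frac{32819}{32575} = - \frac{15754828}{15864025}$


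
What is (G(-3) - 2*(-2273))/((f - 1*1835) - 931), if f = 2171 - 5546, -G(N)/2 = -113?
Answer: -4772/6141 ≈ -0.77707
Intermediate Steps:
G(N) = 226 (G(N) = -2*(-113) = 226)
f = -3375
(G(-3) - 2*(-2273))/((f - 1*1835) - 931) = (226 - 2*(-2273))/((-3375 - 1*1835) - 931) = (226 + 4546)/((-3375 - 1835) - 931) = 4772/(-5210 - 931) = 4772/(-6141) = 4772*(-1/6141) = -4772/6141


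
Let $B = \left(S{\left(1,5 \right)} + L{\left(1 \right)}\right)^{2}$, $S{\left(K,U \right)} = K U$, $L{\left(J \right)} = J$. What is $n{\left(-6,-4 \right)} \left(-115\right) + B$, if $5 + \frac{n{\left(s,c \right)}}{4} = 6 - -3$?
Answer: $-1804$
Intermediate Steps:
$n{\left(s,c \right)} = 16$ ($n{\left(s,c \right)} = -20 + 4 \left(6 - -3\right) = -20 + 4 \left(6 + 3\right) = -20 + 4 \cdot 9 = -20 + 36 = 16$)
$B = 36$ ($B = \left(1 \cdot 5 + 1\right)^{2} = \left(5 + 1\right)^{2} = 6^{2} = 36$)
$n{\left(-6,-4 \right)} \left(-115\right) + B = 16 \left(-115\right) + 36 = -1840 + 36 = -1804$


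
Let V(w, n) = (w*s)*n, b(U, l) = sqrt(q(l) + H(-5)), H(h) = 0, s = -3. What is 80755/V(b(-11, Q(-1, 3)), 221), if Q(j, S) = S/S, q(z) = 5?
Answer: -16151*sqrt(5)/663 ≈ -54.472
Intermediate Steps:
Q(j, S) = 1
b(U, l) = sqrt(5) (b(U, l) = sqrt(5 + 0) = sqrt(5))
V(w, n) = -3*n*w (V(w, n) = (w*(-3))*n = (-3*w)*n = -3*n*w)
80755/V(b(-11, Q(-1, 3)), 221) = 80755/((-3*221*sqrt(5))) = 80755/((-663*sqrt(5))) = 80755*(-sqrt(5)/3315) = -16151*sqrt(5)/663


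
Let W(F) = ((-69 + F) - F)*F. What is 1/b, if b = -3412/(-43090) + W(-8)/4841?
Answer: 104299345/20151586 ≈ 5.1757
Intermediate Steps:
W(F) = -69*F
b = 20151586/104299345 (b = -3412/(-43090) - 69*(-8)/4841 = -3412*(-1/43090) + 552*(1/4841) = 1706/21545 + 552/4841 = 20151586/104299345 ≈ 0.19321)
1/b = 1/(20151586/104299345) = 104299345/20151586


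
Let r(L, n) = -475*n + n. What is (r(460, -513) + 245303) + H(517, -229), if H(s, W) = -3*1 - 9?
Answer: 488453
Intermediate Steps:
r(L, n) = -474*n
H(s, W) = -12 (H(s, W) = -3 - 9 = -12)
(r(460, -513) + 245303) + H(517, -229) = (-474*(-513) + 245303) - 12 = (243162 + 245303) - 12 = 488465 - 12 = 488453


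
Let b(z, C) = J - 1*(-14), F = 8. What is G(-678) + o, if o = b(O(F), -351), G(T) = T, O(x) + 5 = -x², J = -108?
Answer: -772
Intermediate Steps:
O(x) = -5 - x²
b(z, C) = -94 (b(z, C) = -108 - 1*(-14) = -108 + 14 = -94)
o = -94
G(-678) + o = -678 - 94 = -772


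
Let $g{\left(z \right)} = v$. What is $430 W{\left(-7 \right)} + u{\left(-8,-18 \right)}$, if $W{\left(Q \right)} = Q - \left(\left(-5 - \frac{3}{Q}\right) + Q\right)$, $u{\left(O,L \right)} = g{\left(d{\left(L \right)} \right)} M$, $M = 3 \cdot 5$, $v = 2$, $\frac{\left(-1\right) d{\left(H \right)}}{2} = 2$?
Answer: $\frac{13970}{7} \approx 1995.7$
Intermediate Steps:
$d{\left(H \right)} = -4$ ($d{\left(H \right)} = \left(-2\right) 2 = -4$)
$M = 15$
$g{\left(z \right)} = 2$
$u{\left(O,L \right)} = 30$ ($u{\left(O,L \right)} = 2 \cdot 15 = 30$)
$W{\left(Q \right)} = 5 + \frac{3}{Q}$ ($W{\left(Q \right)} = Q - \left(-5 + Q - \frac{3}{Q}\right) = Q + \left(5 - Q + \frac{3}{Q}\right) = 5 + \frac{3}{Q}$)
$430 W{\left(-7 \right)} + u{\left(-8,-18 \right)} = 430 \left(5 + \frac{3}{-7}\right) + 30 = 430 \left(5 + 3 \left(- \frac{1}{7}\right)\right) + 30 = 430 \left(5 - \frac{3}{7}\right) + 30 = 430 \cdot \frac{32}{7} + 30 = \frac{13760}{7} + 30 = \frac{13970}{7}$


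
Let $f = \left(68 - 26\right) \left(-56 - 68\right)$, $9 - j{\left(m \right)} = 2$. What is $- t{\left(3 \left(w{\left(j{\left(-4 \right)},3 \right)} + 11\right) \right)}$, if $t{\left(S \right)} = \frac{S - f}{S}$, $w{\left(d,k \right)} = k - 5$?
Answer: $- \frac{1745}{9} \approx -193.89$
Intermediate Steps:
$j{\left(m \right)} = 7$ ($j{\left(m \right)} = 9 - 2 = 7$)
$w{\left(d,k \right)} = -5 + k$
$f = -5208$ ($f = 42 \left(-124\right) = -5208$)
$t{\left(S \right)} = \frac{5208 + S}{S}$ ($t{\left(S \right)} = \frac{S - -5208}{S} = \frac{S + 5208}{S} = \frac{5208 + S}{S}$)
$- t{\left(3 \left(w{\left(j{\left(-4 \right)},3 \right)} + 11\right) \right)} = - \frac{5208 + 3 \left(\left(-5 + 3\right) + 11\right)}{3 \left(\left(-5 + 3\right) + 11\right)} = - \frac{5208 + 3 \left(-2 + 11\right)}{3 \left(-2 + 11\right)} = - \frac{5208 + 3 \cdot 9}{3 \cdot 9} = - \frac{5208 + 27}{27} = - \frac{5235}{27} = \left(-1\right) \frac{1745}{9} = - \frac{1745}{9}$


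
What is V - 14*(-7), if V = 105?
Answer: 203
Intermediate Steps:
V - 14*(-7) = 105 - 14*(-7) = 105 + 98 = 203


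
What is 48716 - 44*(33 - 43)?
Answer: 49156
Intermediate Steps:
48716 - 44*(33 - 43) = 48716 - 44*(-10) = 48716 + 440 = 49156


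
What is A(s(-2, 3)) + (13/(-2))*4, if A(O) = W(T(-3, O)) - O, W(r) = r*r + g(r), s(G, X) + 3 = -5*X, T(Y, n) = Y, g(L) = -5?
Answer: -4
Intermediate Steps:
s(G, X) = -3 - 5*X
W(r) = -5 + r² (W(r) = r*r - 5 = r² - 5 = -5 + r²)
A(O) = 4 - O (A(O) = (-5 + (-3)²) - O = (-5 + 9) - O = 4 - O)
A(s(-2, 3)) + (13/(-2))*4 = (4 - (-3 - 5*3)) + (13/(-2))*4 = (4 - (-3 - 15)) + (13*(-½))*4 = (4 - 1*(-18)) - 13/2*4 = (4 + 18) - 26 = 22 - 26 = -4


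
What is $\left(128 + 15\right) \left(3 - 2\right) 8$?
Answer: $1144$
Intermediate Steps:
$\left(128 + 15\right) \left(3 - 2\right) 8 = 143 \left(3 - 2\right) 8 = 143 \cdot 1 \cdot 8 = 143 \cdot 8 = 1144$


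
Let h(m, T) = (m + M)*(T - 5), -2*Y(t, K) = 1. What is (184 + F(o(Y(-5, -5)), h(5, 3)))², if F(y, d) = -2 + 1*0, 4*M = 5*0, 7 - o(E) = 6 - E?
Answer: 33124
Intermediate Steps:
Y(t, K) = -½ (Y(t, K) = -½*1 = -½)
o(E) = 1 + E (o(E) = 7 - (6 - E) = 7 + (-6 + E) = 1 + E)
M = 0 (M = (5*0)/4 = (¼)*0 = 0)
h(m, T) = m*(-5 + T) (h(m, T) = (m + 0)*(T - 5) = m*(-5 + T))
F(y, d) = -2 (F(y, d) = -2 + 0 = -2)
(184 + F(o(Y(-5, -5)), h(5, 3)))² = (184 - 2)² = 182² = 33124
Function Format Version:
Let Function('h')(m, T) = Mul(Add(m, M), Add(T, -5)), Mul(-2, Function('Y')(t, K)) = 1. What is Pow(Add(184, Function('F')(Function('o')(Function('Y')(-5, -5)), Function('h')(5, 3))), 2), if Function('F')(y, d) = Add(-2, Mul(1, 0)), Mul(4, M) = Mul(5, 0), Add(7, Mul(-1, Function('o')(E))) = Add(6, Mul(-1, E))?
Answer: 33124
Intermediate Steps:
Function('Y')(t, K) = Rational(-1, 2) (Function('Y')(t, K) = Mul(Rational(-1, 2), 1) = Rational(-1, 2))
Function('o')(E) = Add(1, E) (Function('o')(E) = Add(7, Mul(-1, Add(6, Mul(-1, E)))) = Add(7, Add(-6, E)) = Add(1, E))
M = 0 (M = Mul(Rational(1, 4), Mul(5, 0)) = Mul(Rational(1, 4), 0) = 0)
Function('h')(m, T) = Mul(m, Add(-5, T)) (Function('h')(m, T) = Mul(Add(m, 0), Add(T, -5)) = Mul(m, Add(-5, T)))
Function('F')(y, d) = -2 (Function('F')(y, d) = Add(-2, 0) = -2)
Pow(Add(184, Function('F')(Function('o')(Function('Y')(-5, -5)), Function('h')(5, 3))), 2) = Pow(Add(184, -2), 2) = Pow(182, 2) = 33124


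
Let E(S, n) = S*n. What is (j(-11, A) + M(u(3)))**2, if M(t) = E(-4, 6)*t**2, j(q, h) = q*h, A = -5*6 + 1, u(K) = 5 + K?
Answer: 1481089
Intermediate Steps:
A = -29 (A = -30 + 1 = -29)
j(q, h) = h*q
M(t) = -24*t**2 (M(t) = (-4*6)*t**2 = -24*t**2)
(j(-11, A) + M(u(3)))**2 = (-29*(-11) - 24*(5 + 3)**2)**2 = (319 - 24*8**2)**2 = (319 - 24*64)**2 = (319 - 1536)**2 = (-1217)**2 = 1481089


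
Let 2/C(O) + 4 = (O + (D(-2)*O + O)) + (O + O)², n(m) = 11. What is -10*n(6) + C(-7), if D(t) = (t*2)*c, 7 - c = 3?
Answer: -15949/145 ≈ -109.99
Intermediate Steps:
c = 4 (c = 7 - 1*3 = 7 - 3 = 4)
D(t) = 8*t (D(t) = (t*2)*4 = (2*t)*4 = 8*t)
C(O) = 2/(-4 - 14*O + 4*O²) (C(O) = 2/(-4 + ((O + ((8*(-2))*O + O)) + (O + O)²)) = 2/(-4 + ((O + (-16*O + O)) + (2*O)²)) = 2/(-4 + ((O - 15*O) + 4*O²)) = 2/(-4 + (-14*O + 4*O²)) = 2/(-4 - 14*O + 4*O²))
-10*n(6) + C(-7) = -10*11 + 1/(-2 - 7*(-7) + 2*(-7)²) = -110 + 1/(-2 + 49 + 2*49) = -110 + 1/(-2 + 49 + 98) = -110 + 1/145 = -15949/145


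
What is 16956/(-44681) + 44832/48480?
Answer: 12303247/22563905 ≈ 0.54526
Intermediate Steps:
16956/(-44681) + 44832/48480 = 16956*(-1/44681) + 44832*(1/48480) = -16956/44681 + 467/505 = 12303247/22563905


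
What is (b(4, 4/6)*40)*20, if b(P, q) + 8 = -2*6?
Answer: -16000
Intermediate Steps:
b(P, q) = -20 (b(P, q) = -8 - 2*6 = -8 - 12 = -20)
(b(4, 4/6)*40)*20 = -20*40*20 = -800*20 = -16000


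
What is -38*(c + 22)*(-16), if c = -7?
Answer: 9120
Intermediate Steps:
-38*(c + 22)*(-16) = -38*(-7 + 22)*(-16) = -38*15*(-16) = -570*(-16) = 9120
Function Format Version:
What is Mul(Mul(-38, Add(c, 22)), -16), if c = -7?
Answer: 9120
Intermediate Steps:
Mul(Mul(-38, Add(c, 22)), -16) = Mul(Mul(-38, Add(-7, 22)), -16) = Mul(Mul(-38, 15), -16) = Mul(-570, -16) = 9120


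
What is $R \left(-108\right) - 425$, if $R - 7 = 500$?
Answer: $-55181$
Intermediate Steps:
$R = 507$ ($R = 7 + 500 = 507$)
$R \left(-108\right) - 425 = 507 \left(-108\right) - 425 = -54756 - 425 = -55181$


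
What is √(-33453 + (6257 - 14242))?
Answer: I*√41438 ≈ 203.56*I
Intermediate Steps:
√(-33453 + (6257 - 14242)) = √(-33453 - 7985) = √(-41438) = I*√41438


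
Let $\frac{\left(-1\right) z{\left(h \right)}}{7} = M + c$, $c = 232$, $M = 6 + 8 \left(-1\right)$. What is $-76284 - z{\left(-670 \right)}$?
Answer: $-74674$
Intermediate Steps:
$M = -2$ ($M = 6 - 8 = -2$)
$z{\left(h \right)} = -1610$ ($z{\left(h \right)} = - 7 \left(-2 + 232\right) = \left(-7\right) 230 = -1610$)
$-76284 - z{\left(-670 \right)} = -76284 - -1610 = -76284 + 1610 = -74674$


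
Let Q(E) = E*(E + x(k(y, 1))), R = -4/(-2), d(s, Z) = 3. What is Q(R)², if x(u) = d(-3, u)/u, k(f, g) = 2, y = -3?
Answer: 49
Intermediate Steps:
R = 2 (R = -4*(-½) = 2)
x(u) = 3/u
Q(E) = E*(3/2 + E) (Q(E) = E*(E + 3/2) = E*(3/2 + E))
Q(R)² = ((½)*2*(3 + 2*2))² = ((½)*2*(3 + 4))² = ((½)*2*7)² = 7² = 49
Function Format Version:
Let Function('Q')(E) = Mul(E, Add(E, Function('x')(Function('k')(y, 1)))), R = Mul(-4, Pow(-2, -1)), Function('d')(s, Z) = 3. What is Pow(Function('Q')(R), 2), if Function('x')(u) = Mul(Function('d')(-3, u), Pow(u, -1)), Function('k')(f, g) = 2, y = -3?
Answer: 49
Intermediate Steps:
R = 2 (R = Mul(-4, Rational(-1, 2)) = 2)
Function('x')(u) = Mul(3, Pow(u, -1))
Function('Q')(E) = Mul(E, Add(Rational(3, 2), E)) (Function('Q')(E) = Mul(E, Add(E, Mul(3, Pow(2, -1)))) = Mul(E, Add(E, Mul(3, Rational(1, 2)))) = Mul(E, Add(E, Rational(3, 2))) = Mul(E, Add(Rational(3, 2), E)))
Pow(Function('Q')(R), 2) = Pow(Mul(Rational(1, 2), 2, Add(3, Mul(2, 2))), 2) = Pow(Mul(Rational(1, 2), 2, Add(3, 4)), 2) = Pow(Mul(Rational(1, 2), 2, 7), 2) = Pow(7, 2) = 49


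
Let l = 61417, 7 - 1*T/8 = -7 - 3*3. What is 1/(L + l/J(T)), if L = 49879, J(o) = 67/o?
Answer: 67/14642621 ≈ 4.5757e-6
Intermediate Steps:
T = 184 (T = 56 - 8*(-7 - 3*3) = 56 - 8*(-7 - 9) = 56 - 8*(-16) = 56 + 128 = 184)
1/(L + l/J(T)) = 1/(49879 + 61417/((67/184))) = 1/(49879 + 61417/((67*(1/184)))) = 1/(49879 + 61417/(67/184)) = 1/(49879 + 61417*(184/67)) = 1/(49879 + 11300728/67) = 1/(14642621/67) = 67/14642621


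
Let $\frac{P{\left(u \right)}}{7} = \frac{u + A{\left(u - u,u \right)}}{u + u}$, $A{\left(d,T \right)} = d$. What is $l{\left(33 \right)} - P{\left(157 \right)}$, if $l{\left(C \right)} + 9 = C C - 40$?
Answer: $\frac{2073}{2} \approx 1036.5$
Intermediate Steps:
$P{\left(u \right)} = \frac{7}{2}$ ($P{\left(u \right)} = 7 \frac{u + \left(u - u\right)}{u + u} = 7 \frac{u + 0}{2 u} = 7 u \frac{1}{2 u} = 7 \cdot \frac{1}{2} = \frac{7}{2}$)
$l{\left(C \right)} = -49 + C^{2}$ ($l{\left(C \right)} = -9 + \left(C C - 40\right) = -9 + \left(C^{2} - 40\right) = -9 + \left(-40 + C^{2}\right) = -49 + C^{2}$)
$l{\left(33 \right)} - P{\left(157 \right)} = \left(-49 + 33^{2}\right) - \frac{7}{2} = \left(-49 + 1089\right) - \frac{7}{2} = 1040 - \frac{7}{2} = \frac{2073}{2}$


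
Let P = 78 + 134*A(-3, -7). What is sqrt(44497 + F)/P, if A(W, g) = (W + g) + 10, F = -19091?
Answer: sqrt(25406)/78 ≈ 2.0435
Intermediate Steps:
A(W, g) = 10 + W + g
P = 78 (P = 78 + 134*(10 - 3 - 7) = 78 + 134*0 = 78 + 0 = 78)
sqrt(44497 + F)/P = sqrt(44497 - 19091)/78 = sqrt(25406)*(1/78) = sqrt(25406)/78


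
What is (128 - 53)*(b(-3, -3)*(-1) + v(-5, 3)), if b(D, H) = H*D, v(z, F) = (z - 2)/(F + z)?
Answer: -825/2 ≈ -412.50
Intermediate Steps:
v(z, F) = (-2 + z)/(F + z)
b(D, H) = D*H
(128 - 53)*(b(-3, -3)*(-1) + v(-5, 3)) = (128 - 53)*(-3*(-3)*(-1) + (-2 - 5)/(3 - 5)) = 75*(9*(-1) - 7/(-2)) = 75*(-9 - ½*(-7)) = 75*(-9 + 7/2) = 75*(-11/2) = -825/2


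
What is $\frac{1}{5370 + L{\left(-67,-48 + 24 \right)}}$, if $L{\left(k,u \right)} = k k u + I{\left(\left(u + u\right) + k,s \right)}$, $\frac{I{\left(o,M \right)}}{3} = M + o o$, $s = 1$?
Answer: $- \frac{1}{62688} \approx -1.5952 \cdot 10^{-5}$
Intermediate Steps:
$I{\left(o,M \right)} = 3 M + 3 o^{2}$ ($I{\left(o,M \right)} = 3 \left(M + o o\right) = 3 \left(M + o^{2}\right) = 3 M + 3 o^{2}$)
$L{\left(k,u \right)} = 3 + 3 \left(k + 2 u\right)^{2} + u k^{2}$ ($L{\left(k,u \right)} = k k u + \left(3 \cdot 1 + 3 \left(\left(u + u\right) + k\right)^{2}\right) = k^{2} u + \left(3 + 3 \left(2 u + k\right)^{2}\right) = u k^{2} + \left(3 + 3 \left(k + 2 u\right)^{2}\right) = 3 + 3 \left(k + 2 u\right)^{2} + u k^{2}$)
$\frac{1}{5370 + L{\left(-67,-48 + 24 \right)}} = \frac{1}{5370 + \left(3 + 3 \left(-67 + 2 \left(-48 + 24\right)\right)^{2} + \left(-48 + 24\right) \left(-67\right)^{2}\right)} = \frac{1}{5370 + \left(3 + 3 \left(-67 + 2 \left(-24\right)\right)^{2} - 107736\right)} = \frac{1}{5370 + \left(3 + 3 \left(-67 - 48\right)^{2} - 107736\right)} = \frac{1}{5370 + \left(3 + 3 \left(-115\right)^{2} - 107736\right)} = \frac{1}{5370 + \left(3 + 3 \cdot 13225 - 107736\right)} = \frac{1}{5370 + \left(3 + 39675 - 107736\right)} = \frac{1}{5370 - 68058} = \frac{1}{-62688} = - \frac{1}{62688}$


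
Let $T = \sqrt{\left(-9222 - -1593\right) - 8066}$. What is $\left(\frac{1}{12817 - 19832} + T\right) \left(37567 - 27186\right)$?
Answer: $- \frac{10381}{7015} + 10381 i \sqrt{15695} \approx -1.4798 + 1.3005 \cdot 10^{6} i$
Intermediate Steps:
$T = i \sqrt{15695}$ ($T = \sqrt{\left(-9222 + 1593\right) - 8066} = \sqrt{-7629 - 8066} = \sqrt{-15695} = i \sqrt{15695} \approx 125.28 i$)
$\left(\frac{1}{12817 - 19832} + T\right) \left(37567 - 27186\right) = \left(\frac{1}{12817 - 19832} + i \sqrt{15695}\right) \left(37567 - 27186\right) = \left(\frac{1}{-7015} + i \sqrt{15695}\right) 10381 = \left(- \frac{1}{7015} + i \sqrt{15695}\right) 10381 = - \frac{10381}{7015} + 10381 i \sqrt{15695}$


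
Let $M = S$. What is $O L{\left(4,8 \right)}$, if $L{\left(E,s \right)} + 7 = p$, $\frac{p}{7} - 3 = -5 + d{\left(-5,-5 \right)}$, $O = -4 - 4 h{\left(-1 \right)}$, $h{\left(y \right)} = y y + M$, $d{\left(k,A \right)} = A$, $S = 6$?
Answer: $1792$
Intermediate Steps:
$M = 6$
$h{\left(y \right)} = 6 + y^{2}$ ($h{\left(y \right)} = y y + 6 = y^{2} + 6 = 6 + y^{2}$)
$O = -32$ ($O = -4 - 4 \left(6 + \left(-1\right)^{2}\right) = -4 - 4 \left(6 + 1\right) = -4 - 28 = -32$)
$p = -49$ ($p = 21 + 7 \left(-5 - 5\right) = 21 + 7 \left(-10\right) = 21 - 70 = -49$)
$L{\left(E,s \right)} = -56$ ($L{\left(E,s \right)} = -7 - 49 = -56$)
$O L{\left(4,8 \right)} = \left(-32\right) \left(-56\right) = 1792$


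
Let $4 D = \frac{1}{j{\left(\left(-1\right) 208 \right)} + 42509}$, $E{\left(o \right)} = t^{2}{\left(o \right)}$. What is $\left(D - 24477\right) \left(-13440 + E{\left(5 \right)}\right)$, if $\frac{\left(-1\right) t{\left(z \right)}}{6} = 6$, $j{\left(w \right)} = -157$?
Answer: $\frac{3147269107785}{10588} \approx 2.9725 \cdot 10^{8}$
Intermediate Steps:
$t{\left(z \right)} = -36$ ($t{\left(z \right)} = \left(-6\right) 6 = -36$)
$E{\left(o \right)} = 1296$ ($E{\left(o \right)} = \left(-36\right)^{2} = 1296$)
$D = \frac{1}{169408}$ ($D = \frac{1}{4 \left(-157 + 42509\right)} = \frac{1}{4 \cdot 42352} = \frac{1}{4} \cdot \frac{1}{42352} = \frac{1}{169408} \approx 5.9029 \cdot 10^{-6}$)
$\left(D - 24477\right) \left(-13440 + E{\left(5 \right)}\right) = \left(\frac{1}{169408} - 24477\right) \left(-13440 + 1296\right) = \left(\frac{1}{169408} - 24477\right) \left(-12144\right) = \left(- \frac{4146599615}{169408}\right) \left(-12144\right) = \frac{3147269107785}{10588}$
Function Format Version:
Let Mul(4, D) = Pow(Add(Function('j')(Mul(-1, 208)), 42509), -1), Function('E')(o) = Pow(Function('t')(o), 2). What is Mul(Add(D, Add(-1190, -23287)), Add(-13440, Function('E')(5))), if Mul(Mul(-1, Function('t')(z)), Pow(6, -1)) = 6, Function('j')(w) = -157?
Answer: Rational(3147269107785, 10588) ≈ 2.9725e+8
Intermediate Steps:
Function('t')(z) = -36 (Function('t')(z) = Mul(-6, 6) = -36)
Function('E')(o) = 1296 (Function('E')(o) = Pow(-36, 2) = 1296)
D = Rational(1, 169408) (D = Mul(Rational(1, 4), Pow(Add(-157, 42509), -1)) = Mul(Rational(1, 4), Pow(42352, -1)) = Mul(Rational(1, 4), Rational(1, 42352)) = Rational(1, 169408) ≈ 5.9029e-6)
Mul(Add(D, Add(-1190, -23287)), Add(-13440, Function('E')(5))) = Mul(Add(Rational(1, 169408), Add(-1190, -23287)), Add(-13440, 1296)) = Mul(Add(Rational(1, 169408), -24477), -12144) = Mul(Rational(-4146599615, 169408), -12144) = Rational(3147269107785, 10588)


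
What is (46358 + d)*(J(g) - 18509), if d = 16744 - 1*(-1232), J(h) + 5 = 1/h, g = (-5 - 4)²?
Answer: -96477389422/81 ≈ -1.1911e+9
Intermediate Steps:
g = 81 (g = (-9)² = 81)
J(h) = -5 + 1/h
d = 17976 (d = 16744 + 1232 = 17976)
(46358 + d)*(J(g) - 18509) = (46358 + 17976)*((-5 + 1/81) - 18509) = 64334*((-5 + 1/81) - 18509) = 64334*(-404/81 - 18509) = 64334*(-1499633/81) = -96477389422/81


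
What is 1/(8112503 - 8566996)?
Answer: -1/454493 ≈ -2.2003e-6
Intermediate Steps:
1/(8112503 - 8566996) = 1/(-454493) = -1/454493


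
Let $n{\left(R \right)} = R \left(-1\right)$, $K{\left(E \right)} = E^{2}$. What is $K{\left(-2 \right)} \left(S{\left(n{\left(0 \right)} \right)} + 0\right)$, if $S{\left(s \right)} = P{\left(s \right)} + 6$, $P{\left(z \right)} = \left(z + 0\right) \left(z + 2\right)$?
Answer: $24$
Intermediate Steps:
$n{\left(R \right)} = - R$
$P{\left(z \right)} = z \left(2 + z\right)$
$S{\left(s \right)} = 6 + s \left(2 + s\right)$ ($S{\left(s \right)} = s \left(2 + s\right) + 6 = 6 + s \left(2 + s\right)$)
$K{\left(-2 \right)} \left(S{\left(n{\left(0 \right)} \right)} + 0\right) = \left(-2\right)^{2} \left(\left(6 + \left(-1\right) 0 \left(2 - 0\right)\right) + 0\right) = 4 \left(\left(6 + 0 \left(2 + 0\right)\right) + 0\right) = 4 \left(\left(6 + 0 \cdot 2\right) + 0\right) = 4 \left(\left(6 + 0\right) + 0\right) = 4 \left(6 + 0\right) = 4 \cdot 6 = 24$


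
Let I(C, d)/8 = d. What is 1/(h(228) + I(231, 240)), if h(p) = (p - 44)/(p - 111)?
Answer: 117/224824 ≈ 0.00052041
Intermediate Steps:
I(C, d) = 8*d
h(p) = (-44 + p)/(-111 + p)
1/(h(228) + I(231, 240)) = 1/((-44 + 228)/(-111 + 228) + 8*240) = 1/(184/117 + 1920) = 1/(224824/117) = 117/224824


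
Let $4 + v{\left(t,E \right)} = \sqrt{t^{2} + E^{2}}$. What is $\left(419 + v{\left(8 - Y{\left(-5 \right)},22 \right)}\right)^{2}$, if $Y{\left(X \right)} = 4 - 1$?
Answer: $\left(415 + \sqrt{509}\right)^{2} \approx 1.9146 \cdot 10^{5}$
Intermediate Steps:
$Y{\left(X \right)} = 3$
$v{\left(t,E \right)} = -4 + \sqrt{E^{2} + t^{2}}$ ($v{\left(t,E \right)} = -4 + \sqrt{t^{2} + E^{2}} = -4 + \sqrt{E^{2} + t^{2}}$)
$\left(419 + v{\left(8 - Y{\left(-5 \right)},22 \right)}\right)^{2} = \left(419 - \left(4 - \sqrt{22^{2} + \left(8 - 3\right)^{2}}\right)\right)^{2} = \left(419 - \left(4 - \sqrt{484 + \left(8 - 3\right)^{2}}\right)\right)^{2} = \left(419 - \left(4 - \sqrt{484 + 5^{2}}\right)\right)^{2} = \left(419 - \left(4 - \sqrt{484 + 25}\right)\right)^{2} = \left(419 - \left(4 - \sqrt{509}\right)\right)^{2} = \left(415 + \sqrt{509}\right)^{2}$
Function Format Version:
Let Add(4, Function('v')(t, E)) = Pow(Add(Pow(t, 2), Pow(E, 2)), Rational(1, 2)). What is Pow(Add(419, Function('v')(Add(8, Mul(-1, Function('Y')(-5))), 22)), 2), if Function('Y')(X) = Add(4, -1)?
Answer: Pow(Add(415, Pow(509, Rational(1, 2))), 2) ≈ 1.9146e+5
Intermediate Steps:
Function('Y')(X) = 3
Function('v')(t, E) = Add(-4, Pow(Add(Pow(E, 2), Pow(t, 2)), Rational(1, 2))) (Function('v')(t, E) = Add(-4, Pow(Add(Pow(t, 2), Pow(E, 2)), Rational(1, 2))) = Add(-4, Pow(Add(Pow(E, 2), Pow(t, 2)), Rational(1, 2))))
Pow(Add(419, Function('v')(Add(8, Mul(-1, Function('Y')(-5))), 22)), 2) = Pow(Add(419, Add(-4, Pow(Add(Pow(22, 2), Pow(Add(8, Mul(-1, 3)), 2)), Rational(1, 2)))), 2) = Pow(Add(419, Add(-4, Pow(Add(484, Pow(Add(8, -3), 2)), Rational(1, 2)))), 2) = Pow(Add(419, Add(-4, Pow(Add(484, Pow(5, 2)), Rational(1, 2)))), 2) = Pow(Add(419, Add(-4, Pow(Add(484, 25), Rational(1, 2)))), 2) = Pow(Add(419, Add(-4, Pow(509, Rational(1, 2)))), 2) = Pow(Add(415, Pow(509, Rational(1, 2))), 2)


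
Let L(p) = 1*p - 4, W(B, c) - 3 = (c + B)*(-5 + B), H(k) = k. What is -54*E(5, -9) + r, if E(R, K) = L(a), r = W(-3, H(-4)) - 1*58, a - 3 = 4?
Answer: -161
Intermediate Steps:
a = 7 (a = 3 + 4 = 7)
W(B, c) = 3 + (-5 + B)*(B + c) (W(B, c) = 3 + (c + B)*(-5 + B) = 3 + (B + c)*(-5 + B) = 3 + (-5 + B)*(B + c))
L(p) = -4 + p (L(p) = p - 4 = -4 + p)
r = 1 (r = (3 + (-3)² - 5*(-3) - 5*(-4) - 3*(-4)) - 1*58 = (3 + 9 + 15 + 20 + 12) - 58 = 59 - 58 = 1)
E(R, K) = 3 (E(R, K) = -4 + 7 = 3)
-54*E(5, -9) + r = -54*3 + 1 = -162 + 1 = -161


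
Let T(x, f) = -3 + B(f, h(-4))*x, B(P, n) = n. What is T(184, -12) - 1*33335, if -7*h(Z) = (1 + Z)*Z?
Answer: -235574/7 ≈ -33653.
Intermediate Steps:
h(Z) = -Z*(1 + Z)/7 (h(Z) = -(1 + Z)*Z/7 = -Z*(1 + Z)/7)
T(x, f) = -3 - 12*x/7 (T(x, f) = -3 + (-⅐*(-4)*(1 - 4))*x = -3 + (-⅐*(-4)*(-3))*x = -3 - 12*x/7)
T(184, -12) - 1*33335 = (-3 - 12/7*184) - 1*33335 = (-3 - 2208/7) - 33335 = -2229/7 - 33335 = -235574/7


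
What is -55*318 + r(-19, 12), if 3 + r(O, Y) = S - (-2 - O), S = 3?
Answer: -17507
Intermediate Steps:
r(O, Y) = 2 + O (r(O, Y) = -3 + (3 - (-2 - O)) = -3 + (3 + (2 + O)) = -3 + (5 + O) = 2 + O)
-55*318 + r(-19, 12) = -55*318 + (2 - 19) = -17490 - 17 = -17507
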